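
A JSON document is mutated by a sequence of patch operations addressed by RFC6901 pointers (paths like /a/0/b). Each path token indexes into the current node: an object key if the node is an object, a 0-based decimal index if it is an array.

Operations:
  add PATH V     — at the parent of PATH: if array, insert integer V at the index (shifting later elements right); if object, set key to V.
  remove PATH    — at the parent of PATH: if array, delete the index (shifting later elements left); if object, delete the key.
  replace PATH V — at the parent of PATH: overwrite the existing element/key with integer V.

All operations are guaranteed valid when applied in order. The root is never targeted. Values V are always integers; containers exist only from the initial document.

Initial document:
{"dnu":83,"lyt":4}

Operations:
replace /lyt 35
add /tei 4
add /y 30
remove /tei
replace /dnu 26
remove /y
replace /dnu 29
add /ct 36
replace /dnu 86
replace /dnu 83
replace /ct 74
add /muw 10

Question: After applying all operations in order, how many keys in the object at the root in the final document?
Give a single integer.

Answer: 4

Derivation:
After op 1 (replace /lyt 35): {"dnu":83,"lyt":35}
After op 2 (add /tei 4): {"dnu":83,"lyt":35,"tei":4}
After op 3 (add /y 30): {"dnu":83,"lyt":35,"tei":4,"y":30}
After op 4 (remove /tei): {"dnu":83,"lyt":35,"y":30}
After op 5 (replace /dnu 26): {"dnu":26,"lyt":35,"y":30}
After op 6 (remove /y): {"dnu":26,"lyt":35}
After op 7 (replace /dnu 29): {"dnu":29,"lyt":35}
After op 8 (add /ct 36): {"ct":36,"dnu":29,"lyt":35}
After op 9 (replace /dnu 86): {"ct":36,"dnu":86,"lyt":35}
After op 10 (replace /dnu 83): {"ct":36,"dnu":83,"lyt":35}
After op 11 (replace /ct 74): {"ct":74,"dnu":83,"lyt":35}
After op 12 (add /muw 10): {"ct":74,"dnu":83,"lyt":35,"muw":10}
Size at the root: 4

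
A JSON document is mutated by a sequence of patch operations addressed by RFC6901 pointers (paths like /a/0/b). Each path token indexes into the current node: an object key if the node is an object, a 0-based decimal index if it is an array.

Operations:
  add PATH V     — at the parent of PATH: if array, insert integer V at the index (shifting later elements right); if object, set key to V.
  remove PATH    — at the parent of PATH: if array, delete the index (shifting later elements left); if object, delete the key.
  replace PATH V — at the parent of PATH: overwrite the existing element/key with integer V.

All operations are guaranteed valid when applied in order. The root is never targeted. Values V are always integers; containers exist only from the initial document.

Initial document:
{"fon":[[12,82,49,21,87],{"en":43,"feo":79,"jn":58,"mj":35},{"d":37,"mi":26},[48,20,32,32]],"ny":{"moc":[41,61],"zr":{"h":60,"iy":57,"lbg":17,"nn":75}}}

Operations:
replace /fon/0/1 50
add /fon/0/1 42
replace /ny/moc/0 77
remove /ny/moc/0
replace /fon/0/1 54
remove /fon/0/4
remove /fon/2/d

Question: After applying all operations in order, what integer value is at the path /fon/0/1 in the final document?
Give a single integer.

Answer: 54

Derivation:
After op 1 (replace /fon/0/1 50): {"fon":[[12,50,49,21,87],{"en":43,"feo":79,"jn":58,"mj":35},{"d":37,"mi":26},[48,20,32,32]],"ny":{"moc":[41,61],"zr":{"h":60,"iy":57,"lbg":17,"nn":75}}}
After op 2 (add /fon/0/1 42): {"fon":[[12,42,50,49,21,87],{"en":43,"feo":79,"jn":58,"mj":35},{"d":37,"mi":26},[48,20,32,32]],"ny":{"moc":[41,61],"zr":{"h":60,"iy":57,"lbg":17,"nn":75}}}
After op 3 (replace /ny/moc/0 77): {"fon":[[12,42,50,49,21,87],{"en":43,"feo":79,"jn":58,"mj":35},{"d":37,"mi":26},[48,20,32,32]],"ny":{"moc":[77,61],"zr":{"h":60,"iy":57,"lbg":17,"nn":75}}}
After op 4 (remove /ny/moc/0): {"fon":[[12,42,50,49,21,87],{"en":43,"feo":79,"jn":58,"mj":35},{"d":37,"mi":26},[48,20,32,32]],"ny":{"moc":[61],"zr":{"h":60,"iy":57,"lbg":17,"nn":75}}}
After op 5 (replace /fon/0/1 54): {"fon":[[12,54,50,49,21,87],{"en":43,"feo":79,"jn":58,"mj":35},{"d":37,"mi":26},[48,20,32,32]],"ny":{"moc":[61],"zr":{"h":60,"iy":57,"lbg":17,"nn":75}}}
After op 6 (remove /fon/0/4): {"fon":[[12,54,50,49,87],{"en":43,"feo":79,"jn":58,"mj":35},{"d":37,"mi":26},[48,20,32,32]],"ny":{"moc":[61],"zr":{"h":60,"iy":57,"lbg":17,"nn":75}}}
After op 7 (remove /fon/2/d): {"fon":[[12,54,50,49,87],{"en":43,"feo":79,"jn":58,"mj":35},{"mi":26},[48,20,32,32]],"ny":{"moc":[61],"zr":{"h":60,"iy":57,"lbg":17,"nn":75}}}
Value at /fon/0/1: 54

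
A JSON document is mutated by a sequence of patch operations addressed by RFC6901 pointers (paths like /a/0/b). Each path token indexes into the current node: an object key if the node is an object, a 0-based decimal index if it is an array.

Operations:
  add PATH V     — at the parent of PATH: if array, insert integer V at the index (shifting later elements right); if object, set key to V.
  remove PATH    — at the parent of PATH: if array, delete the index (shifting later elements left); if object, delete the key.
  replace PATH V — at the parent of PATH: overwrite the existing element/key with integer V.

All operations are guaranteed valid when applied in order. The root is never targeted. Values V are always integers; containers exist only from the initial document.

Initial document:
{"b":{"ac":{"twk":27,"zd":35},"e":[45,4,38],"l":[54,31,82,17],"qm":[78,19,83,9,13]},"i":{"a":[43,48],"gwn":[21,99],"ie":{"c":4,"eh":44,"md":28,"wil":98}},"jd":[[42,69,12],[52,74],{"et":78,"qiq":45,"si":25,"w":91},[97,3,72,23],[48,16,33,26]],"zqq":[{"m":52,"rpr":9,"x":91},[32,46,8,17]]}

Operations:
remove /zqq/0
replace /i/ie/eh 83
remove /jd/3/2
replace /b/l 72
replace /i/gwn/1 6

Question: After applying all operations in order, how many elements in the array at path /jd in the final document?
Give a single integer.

Answer: 5

Derivation:
After op 1 (remove /zqq/0): {"b":{"ac":{"twk":27,"zd":35},"e":[45,4,38],"l":[54,31,82,17],"qm":[78,19,83,9,13]},"i":{"a":[43,48],"gwn":[21,99],"ie":{"c":4,"eh":44,"md":28,"wil":98}},"jd":[[42,69,12],[52,74],{"et":78,"qiq":45,"si":25,"w":91},[97,3,72,23],[48,16,33,26]],"zqq":[[32,46,8,17]]}
After op 2 (replace /i/ie/eh 83): {"b":{"ac":{"twk":27,"zd":35},"e":[45,4,38],"l":[54,31,82,17],"qm":[78,19,83,9,13]},"i":{"a":[43,48],"gwn":[21,99],"ie":{"c":4,"eh":83,"md":28,"wil":98}},"jd":[[42,69,12],[52,74],{"et":78,"qiq":45,"si":25,"w":91},[97,3,72,23],[48,16,33,26]],"zqq":[[32,46,8,17]]}
After op 3 (remove /jd/3/2): {"b":{"ac":{"twk":27,"zd":35},"e":[45,4,38],"l":[54,31,82,17],"qm":[78,19,83,9,13]},"i":{"a":[43,48],"gwn":[21,99],"ie":{"c":4,"eh":83,"md":28,"wil":98}},"jd":[[42,69,12],[52,74],{"et":78,"qiq":45,"si":25,"w":91},[97,3,23],[48,16,33,26]],"zqq":[[32,46,8,17]]}
After op 4 (replace /b/l 72): {"b":{"ac":{"twk":27,"zd":35},"e":[45,4,38],"l":72,"qm":[78,19,83,9,13]},"i":{"a":[43,48],"gwn":[21,99],"ie":{"c":4,"eh":83,"md":28,"wil":98}},"jd":[[42,69,12],[52,74],{"et":78,"qiq":45,"si":25,"w":91},[97,3,23],[48,16,33,26]],"zqq":[[32,46,8,17]]}
After op 5 (replace /i/gwn/1 6): {"b":{"ac":{"twk":27,"zd":35},"e":[45,4,38],"l":72,"qm":[78,19,83,9,13]},"i":{"a":[43,48],"gwn":[21,6],"ie":{"c":4,"eh":83,"md":28,"wil":98}},"jd":[[42,69,12],[52,74],{"et":78,"qiq":45,"si":25,"w":91},[97,3,23],[48,16,33,26]],"zqq":[[32,46,8,17]]}
Size at path /jd: 5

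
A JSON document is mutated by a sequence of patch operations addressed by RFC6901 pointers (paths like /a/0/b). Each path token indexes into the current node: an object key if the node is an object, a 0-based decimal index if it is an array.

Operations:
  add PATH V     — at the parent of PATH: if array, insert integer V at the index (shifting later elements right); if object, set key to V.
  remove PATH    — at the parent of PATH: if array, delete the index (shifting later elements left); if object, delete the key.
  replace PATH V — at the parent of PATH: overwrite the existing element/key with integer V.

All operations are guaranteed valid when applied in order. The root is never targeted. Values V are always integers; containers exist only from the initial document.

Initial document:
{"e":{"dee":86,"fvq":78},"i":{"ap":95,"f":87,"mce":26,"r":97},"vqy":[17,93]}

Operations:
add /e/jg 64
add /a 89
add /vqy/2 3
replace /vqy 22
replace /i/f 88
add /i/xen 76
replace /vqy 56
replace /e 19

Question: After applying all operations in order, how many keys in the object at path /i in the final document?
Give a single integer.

After op 1 (add /e/jg 64): {"e":{"dee":86,"fvq":78,"jg":64},"i":{"ap":95,"f":87,"mce":26,"r":97},"vqy":[17,93]}
After op 2 (add /a 89): {"a":89,"e":{"dee":86,"fvq":78,"jg":64},"i":{"ap":95,"f":87,"mce":26,"r":97},"vqy":[17,93]}
After op 3 (add /vqy/2 3): {"a":89,"e":{"dee":86,"fvq":78,"jg":64},"i":{"ap":95,"f":87,"mce":26,"r":97},"vqy":[17,93,3]}
After op 4 (replace /vqy 22): {"a":89,"e":{"dee":86,"fvq":78,"jg":64},"i":{"ap":95,"f":87,"mce":26,"r":97},"vqy":22}
After op 5 (replace /i/f 88): {"a":89,"e":{"dee":86,"fvq":78,"jg":64},"i":{"ap":95,"f":88,"mce":26,"r":97},"vqy":22}
After op 6 (add /i/xen 76): {"a":89,"e":{"dee":86,"fvq":78,"jg":64},"i":{"ap":95,"f":88,"mce":26,"r":97,"xen":76},"vqy":22}
After op 7 (replace /vqy 56): {"a":89,"e":{"dee":86,"fvq":78,"jg":64},"i":{"ap":95,"f":88,"mce":26,"r":97,"xen":76},"vqy":56}
After op 8 (replace /e 19): {"a":89,"e":19,"i":{"ap":95,"f":88,"mce":26,"r":97,"xen":76},"vqy":56}
Size at path /i: 5

Answer: 5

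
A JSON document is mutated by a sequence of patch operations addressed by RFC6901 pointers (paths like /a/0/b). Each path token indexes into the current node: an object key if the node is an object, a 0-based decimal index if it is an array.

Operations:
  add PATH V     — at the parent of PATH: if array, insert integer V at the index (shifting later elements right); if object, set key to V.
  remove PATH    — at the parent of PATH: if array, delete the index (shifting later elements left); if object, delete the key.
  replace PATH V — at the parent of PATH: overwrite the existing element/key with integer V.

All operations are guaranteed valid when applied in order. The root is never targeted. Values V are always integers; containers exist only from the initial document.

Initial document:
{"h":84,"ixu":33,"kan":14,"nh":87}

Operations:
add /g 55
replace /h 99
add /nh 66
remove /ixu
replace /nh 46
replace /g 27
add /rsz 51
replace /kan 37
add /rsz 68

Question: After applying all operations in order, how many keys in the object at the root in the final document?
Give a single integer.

After op 1 (add /g 55): {"g":55,"h":84,"ixu":33,"kan":14,"nh":87}
After op 2 (replace /h 99): {"g":55,"h":99,"ixu":33,"kan":14,"nh":87}
After op 3 (add /nh 66): {"g":55,"h":99,"ixu":33,"kan":14,"nh":66}
After op 4 (remove /ixu): {"g":55,"h":99,"kan":14,"nh":66}
After op 5 (replace /nh 46): {"g":55,"h":99,"kan":14,"nh":46}
After op 6 (replace /g 27): {"g":27,"h":99,"kan":14,"nh":46}
After op 7 (add /rsz 51): {"g":27,"h":99,"kan":14,"nh":46,"rsz":51}
After op 8 (replace /kan 37): {"g":27,"h":99,"kan":37,"nh":46,"rsz":51}
After op 9 (add /rsz 68): {"g":27,"h":99,"kan":37,"nh":46,"rsz":68}
Size at the root: 5

Answer: 5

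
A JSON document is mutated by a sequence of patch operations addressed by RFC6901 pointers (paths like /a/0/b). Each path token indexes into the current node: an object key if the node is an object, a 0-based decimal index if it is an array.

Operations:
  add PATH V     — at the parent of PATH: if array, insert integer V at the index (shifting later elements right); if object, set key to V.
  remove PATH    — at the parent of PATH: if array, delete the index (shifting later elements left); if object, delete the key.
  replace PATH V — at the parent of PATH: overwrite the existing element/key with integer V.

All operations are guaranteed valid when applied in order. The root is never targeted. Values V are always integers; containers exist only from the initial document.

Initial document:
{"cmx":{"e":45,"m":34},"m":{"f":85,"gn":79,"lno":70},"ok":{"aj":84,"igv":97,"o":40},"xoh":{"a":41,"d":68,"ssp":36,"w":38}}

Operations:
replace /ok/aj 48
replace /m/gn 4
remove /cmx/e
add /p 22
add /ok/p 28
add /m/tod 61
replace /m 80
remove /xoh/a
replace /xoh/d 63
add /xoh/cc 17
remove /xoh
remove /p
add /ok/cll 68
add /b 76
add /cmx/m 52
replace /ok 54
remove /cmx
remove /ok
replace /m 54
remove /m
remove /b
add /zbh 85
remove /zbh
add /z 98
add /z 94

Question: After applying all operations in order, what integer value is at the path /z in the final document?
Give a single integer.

Answer: 94

Derivation:
After op 1 (replace /ok/aj 48): {"cmx":{"e":45,"m":34},"m":{"f":85,"gn":79,"lno":70},"ok":{"aj":48,"igv":97,"o":40},"xoh":{"a":41,"d":68,"ssp":36,"w":38}}
After op 2 (replace /m/gn 4): {"cmx":{"e":45,"m":34},"m":{"f":85,"gn":4,"lno":70},"ok":{"aj":48,"igv":97,"o":40},"xoh":{"a":41,"d":68,"ssp":36,"w":38}}
After op 3 (remove /cmx/e): {"cmx":{"m":34},"m":{"f":85,"gn":4,"lno":70},"ok":{"aj":48,"igv":97,"o":40},"xoh":{"a":41,"d":68,"ssp":36,"w":38}}
After op 4 (add /p 22): {"cmx":{"m":34},"m":{"f":85,"gn":4,"lno":70},"ok":{"aj":48,"igv":97,"o":40},"p":22,"xoh":{"a":41,"d":68,"ssp":36,"w":38}}
After op 5 (add /ok/p 28): {"cmx":{"m":34},"m":{"f":85,"gn":4,"lno":70},"ok":{"aj":48,"igv":97,"o":40,"p":28},"p":22,"xoh":{"a":41,"d":68,"ssp":36,"w":38}}
After op 6 (add /m/tod 61): {"cmx":{"m":34},"m":{"f":85,"gn":4,"lno":70,"tod":61},"ok":{"aj":48,"igv":97,"o":40,"p":28},"p":22,"xoh":{"a":41,"d":68,"ssp":36,"w":38}}
After op 7 (replace /m 80): {"cmx":{"m":34},"m":80,"ok":{"aj":48,"igv":97,"o":40,"p":28},"p":22,"xoh":{"a":41,"d":68,"ssp":36,"w":38}}
After op 8 (remove /xoh/a): {"cmx":{"m":34},"m":80,"ok":{"aj":48,"igv":97,"o":40,"p":28},"p":22,"xoh":{"d":68,"ssp":36,"w":38}}
After op 9 (replace /xoh/d 63): {"cmx":{"m":34},"m":80,"ok":{"aj":48,"igv":97,"o":40,"p":28},"p":22,"xoh":{"d":63,"ssp":36,"w":38}}
After op 10 (add /xoh/cc 17): {"cmx":{"m":34},"m":80,"ok":{"aj":48,"igv":97,"o":40,"p":28},"p":22,"xoh":{"cc":17,"d":63,"ssp":36,"w":38}}
After op 11 (remove /xoh): {"cmx":{"m":34},"m":80,"ok":{"aj":48,"igv":97,"o":40,"p":28},"p":22}
After op 12 (remove /p): {"cmx":{"m":34},"m":80,"ok":{"aj":48,"igv":97,"o":40,"p":28}}
After op 13 (add /ok/cll 68): {"cmx":{"m":34},"m":80,"ok":{"aj":48,"cll":68,"igv":97,"o":40,"p":28}}
After op 14 (add /b 76): {"b":76,"cmx":{"m":34},"m":80,"ok":{"aj":48,"cll":68,"igv":97,"o":40,"p":28}}
After op 15 (add /cmx/m 52): {"b":76,"cmx":{"m":52},"m":80,"ok":{"aj":48,"cll":68,"igv":97,"o":40,"p":28}}
After op 16 (replace /ok 54): {"b":76,"cmx":{"m":52},"m":80,"ok":54}
After op 17 (remove /cmx): {"b":76,"m":80,"ok":54}
After op 18 (remove /ok): {"b":76,"m":80}
After op 19 (replace /m 54): {"b":76,"m":54}
After op 20 (remove /m): {"b":76}
After op 21 (remove /b): {}
After op 22 (add /zbh 85): {"zbh":85}
After op 23 (remove /zbh): {}
After op 24 (add /z 98): {"z":98}
After op 25 (add /z 94): {"z":94}
Value at /z: 94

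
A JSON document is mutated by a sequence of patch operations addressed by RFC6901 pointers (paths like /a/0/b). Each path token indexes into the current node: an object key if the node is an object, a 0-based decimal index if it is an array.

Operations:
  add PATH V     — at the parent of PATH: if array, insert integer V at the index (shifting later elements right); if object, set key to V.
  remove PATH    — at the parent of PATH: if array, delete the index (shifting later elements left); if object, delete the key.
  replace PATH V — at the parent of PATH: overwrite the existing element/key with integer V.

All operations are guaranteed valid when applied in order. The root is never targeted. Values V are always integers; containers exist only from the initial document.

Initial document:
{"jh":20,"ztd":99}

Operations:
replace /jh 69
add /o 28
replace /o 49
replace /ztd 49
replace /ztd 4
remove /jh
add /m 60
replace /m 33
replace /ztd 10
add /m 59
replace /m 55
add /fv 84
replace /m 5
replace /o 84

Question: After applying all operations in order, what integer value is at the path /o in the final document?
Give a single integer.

Answer: 84

Derivation:
After op 1 (replace /jh 69): {"jh":69,"ztd":99}
After op 2 (add /o 28): {"jh":69,"o":28,"ztd":99}
After op 3 (replace /o 49): {"jh":69,"o":49,"ztd":99}
After op 4 (replace /ztd 49): {"jh":69,"o":49,"ztd":49}
After op 5 (replace /ztd 4): {"jh":69,"o":49,"ztd":4}
After op 6 (remove /jh): {"o":49,"ztd":4}
After op 7 (add /m 60): {"m":60,"o":49,"ztd":4}
After op 8 (replace /m 33): {"m":33,"o":49,"ztd":4}
After op 9 (replace /ztd 10): {"m":33,"o":49,"ztd":10}
After op 10 (add /m 59): {"m":59,"o":49,"ztd":10}
After op 11 (replace /m 55): {"m":55,"o":49,"ztd":10}
After op 12 (add /fv 84): {"fv":84,"m":55,"o":49,"ztd":10}
After op 13 (replace /m 5): {"fv":84,"m":5,"o":49,"ztd":10}
After op 14 (replace /o 84): {"fv":84,"m":5,"o":84,"ztd":10}
Value at /o: 84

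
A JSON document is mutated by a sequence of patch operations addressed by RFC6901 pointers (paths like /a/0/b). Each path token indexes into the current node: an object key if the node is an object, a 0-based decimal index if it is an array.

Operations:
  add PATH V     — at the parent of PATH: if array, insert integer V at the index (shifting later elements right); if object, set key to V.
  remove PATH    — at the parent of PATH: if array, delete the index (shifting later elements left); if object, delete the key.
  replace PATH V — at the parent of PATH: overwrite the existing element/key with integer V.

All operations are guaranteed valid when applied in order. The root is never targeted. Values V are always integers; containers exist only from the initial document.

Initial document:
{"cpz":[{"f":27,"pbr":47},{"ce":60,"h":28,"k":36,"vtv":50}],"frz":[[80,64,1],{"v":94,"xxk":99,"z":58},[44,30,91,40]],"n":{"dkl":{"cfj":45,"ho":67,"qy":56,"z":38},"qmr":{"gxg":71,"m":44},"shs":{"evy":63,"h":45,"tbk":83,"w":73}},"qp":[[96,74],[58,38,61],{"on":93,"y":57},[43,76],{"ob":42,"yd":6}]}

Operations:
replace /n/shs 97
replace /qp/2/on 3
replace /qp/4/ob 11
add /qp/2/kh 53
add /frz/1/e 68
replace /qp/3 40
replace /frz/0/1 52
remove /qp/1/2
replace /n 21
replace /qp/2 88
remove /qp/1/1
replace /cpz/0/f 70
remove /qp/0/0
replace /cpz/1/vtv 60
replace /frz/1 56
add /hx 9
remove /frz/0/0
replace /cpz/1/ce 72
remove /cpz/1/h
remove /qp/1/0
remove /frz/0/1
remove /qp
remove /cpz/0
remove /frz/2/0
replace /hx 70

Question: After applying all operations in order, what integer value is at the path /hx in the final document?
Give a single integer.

Answer: 70

Derivation:
After op 1 (replace /n/shs 97): {"cpz":[{"f":27,"pbr":47},{"ce":60,"h":28,"k":36,"vtv":50}],"frz":[[80,64,1],{"v":94,"xxk":99,"z":58},[44,30,91,40]],"n":{"dkl":{"cfj":45,"ho":67,"qy":56,"z":38},"qmr":{"gxg":71,"m":44},"shs":97},"qp":[[96,74],[58,38,61],{"on":93,"y":57},[43,76],{"ob":42,"yd":6}]}
After op 2 (replace /qp/2/on 3): {"cpz":[{"f":27,"pbr":47},{"ce":60,"h":28,"k":36,"vtv":50}],"frz":[[80,64,1],{"v":94,"xxk":99,"z":58},[44,30,91,40]],"n":{"dkl":{"cfj":45,"ho":67,"qy":56,"z":38},"qmr":{"gxg":71,"m":44},"shs":97},"qp":[[96,74],[58,38,61],{"on":3,"y":57},[43,76],{"ob":42,"yd":6}]}
After op 3 (replace /qp/4/ob 11): {"cpz":[{"f":27,"pbr":47},{"ce":60,"h":28,"k":36,"vtv":50}],"frz":[[80,64,1],{"v":94,"xxk":99,"z":58},[44,30,91,40]],"n":{"dkl":{"cfj":45,"ho":67,"qy":56,"z":38},"qmr":{"gxg":71,"m":44},"shs":97},"qp":[[96,74],[58,38,61],{"on":3,"y":57},[43,76],{"ob":11,"yd":6}]}
After op 4 (add /qp/2/kh 53): {"cpz":[{"f":27,"pbr":47},{"ce":60,"h":28,"k":36,"vtv":50}],"frz":[[80,64,1],{"v":94,"xxk":99,"z":58},[44,30,91,40]],"n":{"dkl":{"cfj":45,"ho":67,"qy":56,"z":38},"qmr":{"gxg":71,"m":44},"shs":97},"qp":[[96,74],[58,38,61],{"kh":53,"on":3,"y":57},[43,76],{"ob":11,"yd":6}]}
After op 5 (add /frz/1/e 68): {"cpz":[{"f":27,"pbr":47},{"ce":60,"h":28,"k":36,"vtv":50}],"frz":[[80,64,1],{"e":68,"v":94,"xxk":99,"z":58},[44,30,91,40]],"n":{"dkl":{"cfj":45,"ho":67,"qy":56,"z":38},"qmr":{"gxg":71,"m":44},"shs":97},"qp":[[96,74],[58,38,61],{"kh":53,"on":3,"y":57},[43,76],{"ob":11,"yd":6}]}
After op 6 (replace /qp/3 40): {"cpz":[{"f":27,"pbr":47},{"ce":60,"h":28,"k":36,"vtv":50}],"frz":[[80,64,1],{"e":68,"v":94,"xxk":99,"z":58},[44,30,91,40]],"n":{"dkl":{"cfj":45,"ho":67,"qy":56,"z":38},"qmr":{"gxg":71,"m":44},"shs":97},"qp":[[96,74],[58,38,61],{"kh":53,"on":3,"y":57},40,{"ob":11,"yd":6}]}
After op 7 (replace /frz/0/1 52): {"cpz":[{"f":27,"pbr":47},{"ce":60,"h":28,"k":36,"vtv":50}],"frz":[[80,52,1],{"e":68,"v":94,"xxk":99,"z":58},[44,30,91,40]],"n":{"dkl":{"cfj":45,"ho":67,"qy":56,"z":38},"qmr":{"gxg":71,"m":44},"shs":97},"qp":[[96,74],[58,38,61],{"kh":53,"on":3,"y":57},40,{"ob":11,"yd":6}]}
After op 8 (remove /qp/1/2): {"cpz":[{"f":27,"pbr":47},{"ce":60,"h":28,"k":36,"vtv":50}],"frz":[[80,52,1],{"e":68,"v":94,"xxk":99,"z":58},[44,30,91,40]],"n":{"dkl":{"cfj":45,"ho":67,"qy":56,"z":38},"qmr":{"gxg":71,"m":44},"shs":97},"qp":[[96,74],[58,38],{"kh":53,"on":3,"y":57},40,{"ob":11,"yd":6}]}
After op 9 (replace /n 21): {"cpz":[{"f":27,"pbr":47},{"ce":60,"h":28,"k":36,"vtv":50}],"frz":[[80,52,1],{"e":68,"v":94,"xxk":99,"z":58},[44,30,91,40]],"n":21,"qp":[[96,74],[58,38],{"kh":53,"on":3,"y":57},40,{"ob":11,"yd":6}]}
After op 10 (replace /qp/2 88): {"cpz":[{"f":27,"pbr":47},{"ce":60,"h":28,"k":36,"vtv":50}],"frz":[[80,52,1],{"e":68,"v":94,"xxk":99,"z":58},[44,30,91,40]],"n":21,"qp":[[96,74],[58,38],88,40,{"ob":11,"yd":6}]}
After op 11 (remove /qp/1/1): {"cpz":[{"f":27,"pbr":47},{"ce":60,"h":28,"k":36,"vtv":50}],"frz":[[80,52,1],{"e":68,"v":94,"xxk":99,"z":58},[44,30,91,40]],"n":21,"qp":[[96,74],[58],88,40,{"ob":11,"yd":6}]}
After op 12 (replace /cpz/0/f 70): {"cpz":[{"f":70,"pbr":47},{"ce":60,"h":28,"k":36,"vtv":50}],"frz":[[80,52,1],{"e":68,"v":94,"xxk":99,"z":58},[44,30,91,40]],"n":21,"qp":[[96,74],[58],88,40,{"ob":11,"yd":6}]}
After op 13 (remove /qp/0/0): {"cpz":[{"f":70,"pbr":47},{"ce":60,"h":28,"k":36,"vtv":50}],"frz":[[80,52,1],{"e":68,"v":94,"xxk":99,"z":58},[44,30,91,40]],"n":21,"qp":[[74],[58],88,40,{"ob":11,"yd":6}]}
After op 14 (replace /cpz/1/vtv 60): {"cpz":[{"f":70,"pbr":47},{"ce":60,"h":28,"k":36,"vtv":60}],"frz":[[80,52,1],{"e":68,"v":94,"xxk":99,"z":58},[44,30,91,40]],"n":21,"qp":[[74],[58],88,40,{"ob":11,"yd":6}]}
After op 15 (replace /frz/1 56): {"cpz":[{"f":70,"pbr":47},{"ce":60,"h":28,"k":36,"vtv":60}],"frz":[[80,52,1],56,[44,30,91,40]],"n":21,"qp":[[74],[58],88,40,{"ob":11,"yd":6}]}
After op 16 (add /hx 9): {"cpz":[{"f":70,"pbr":47},{"ce":60,"h":28,"k":36,"vtv":60}],"frz":[[80,52,1],56,[44,30,91,40]],"hx":9,"n":21,"qp":[[74],[58],88,40,{"ob":11,"yd":6}]}
After op 17 (remove /frz/0/0): {"cpz":[{"f":70,"pbr":47},{"ce":60,"h":28,"k":36,"vtv":60}],"frz":[[52,1],56,[44,30,91,40]],"hx":9,"n":21,"qp":[[74],[58],88,40,{"ob":11,"yd":6}]}
After op 18 (replace /cpz/1/ce 72): {"cpz":[{"f":70,"pbr":47},{"ce":72,"h":28,"k":36,"vtv":60}],"frz":[[52,1],56,[44,30,91,40]],"hx":9,"n":21,"qp":[[74],[58],88,40,{"ob":11,"yd":6}]}
After op 19 (remove /cpz/1/h): {"cpz":[{"f":70,"pbr":47},{"ce":72,"k":36,"vtv":60}],"frz":[[52,1],56,[44,30,91,40]],"hx":9,"n":21,"qp":[[74],[58],88,40,{"ob":11,"yd":6}]}
After op 20 (remove /qp/1/0): {"cpz":[{"f":70,"pbr":47},{"ce":72,"k":36,"vtv":60}],"frz":[[52,1],56,[44,30,91,40]],"hx":9,"n":21,"qp":[[74],[],88,40,{"ob":11,"yd":6}]}
After op 21 (remove /frz/0/1): {"cpz":[{"f":70,"pbr":47},{"ce":72,"k":36,"vtv":60}],"frz":[[52],56,[44,30,91,40]],"hx":9,"n":21,"qp":[[74],[],88,40,{"ob":11,"yd":6}]}
After op 22 (remove /qp): {"cpz":[{"f":70,"pbr":47},{"ce":72,"k":36,"vtv":60}],"frz":[[52],56,[44,30,91,40]],"hx":9,"n":21}
After op 23 (remove /cpz/0): {"cpz":[{"ce":72,"k":36,"vtv":60}],"frz":[[52],56,[44,30,91,40]],"hx":9,"n":21}
After op 24 (remove /frz/2/0): {"cpz":[{"ce":72,"k":36,"vtv":60}],"frz":[[52],56,[30,91,40]],"hx":9,"n":21}
After op 25 (replace /hx 70): {"cpz":[{"ce":72,"k":36,"vtv":60}],"frz":[[52],56,[30,91,40]],"hx":70,"n":21}
Value at /hx: 70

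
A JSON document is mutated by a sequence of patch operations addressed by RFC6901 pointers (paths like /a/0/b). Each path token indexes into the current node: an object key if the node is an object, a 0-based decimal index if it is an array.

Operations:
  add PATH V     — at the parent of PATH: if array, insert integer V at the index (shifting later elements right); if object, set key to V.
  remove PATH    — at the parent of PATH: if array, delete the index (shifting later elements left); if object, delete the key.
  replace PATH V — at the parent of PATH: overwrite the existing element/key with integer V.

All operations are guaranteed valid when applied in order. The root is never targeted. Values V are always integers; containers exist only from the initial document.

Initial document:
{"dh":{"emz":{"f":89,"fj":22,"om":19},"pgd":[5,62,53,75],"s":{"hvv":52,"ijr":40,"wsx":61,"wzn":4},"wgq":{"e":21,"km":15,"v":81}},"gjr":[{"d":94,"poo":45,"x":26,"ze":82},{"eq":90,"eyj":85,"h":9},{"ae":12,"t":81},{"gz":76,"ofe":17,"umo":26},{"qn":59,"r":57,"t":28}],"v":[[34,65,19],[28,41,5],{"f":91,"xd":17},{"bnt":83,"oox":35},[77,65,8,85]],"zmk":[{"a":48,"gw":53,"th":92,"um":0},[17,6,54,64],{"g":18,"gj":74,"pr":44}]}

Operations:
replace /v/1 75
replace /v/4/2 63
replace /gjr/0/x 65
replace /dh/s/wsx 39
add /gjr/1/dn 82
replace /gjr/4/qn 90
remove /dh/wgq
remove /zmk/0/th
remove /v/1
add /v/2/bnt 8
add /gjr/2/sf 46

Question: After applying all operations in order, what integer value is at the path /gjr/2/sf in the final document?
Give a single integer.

Answer: 46

Derivation:
After op 1 (replace /v/1 75): {"dh":{"emz":{"f":89,"fj":22,"om":19},"pgd":[5,62,53,75],"s":{"hvv":52,"ijr":40,"wsx":61,"wzn":4},"wgq":{"e":21,"km":15,"v":81}},"gjr":[{"d":94,"poo":45,"x":26,"ze":82},{"eq":90,"eyj":85,"h":9},{"ae":12,"t":81},{"gz":76,"ofe":17,"umo":26},{"qn":59,"r":57,"t":28}],"v":[[34,65,19],75,{"f":91,"xd":17},{"bnt":83,"oox":35},[77,65,8,85]],"zmk":[{"a":48,"gw":53,"th":92,"um":0},[17,6,54,64],{"g":18,"gj":74,"pr":44}]}
After op 2 (replace /v/4/2 63): {"dh":{"emz":{"f":89,"fj":22,"om":19},"pgd":[5,62,53,75],"s":{"hvv":52,"ijr":40,"wsx":61,"wzn":4},"wgq":{"e":21,"km":15,"v":81}},"gjr":[{"d":94,"poo":45,"x":26,"ze":82},{"eq":90,"eyj":85,"h":9},{"ae":12,"t":81},{"gz":76,"ofe":17,"umo":26},{"qn":59,"r":57,"t":28}],"v":[[34,65,19],75,{"f":91,"xd":17},{"bnt":83,"oox":35},[77,65,63,85]],"zmk":[{"a":48,"gw":53,"th":92,"um":0},[17,6,54,64],{"g":18,"gj":74,"pr":44}]}
After op 3 (replace /gjr/0/x 65): {"dh":{"emz":{"f":89,"fj":22,"om":19},"pgd":[5,62,53,75],"s":{"hvv":52,"ijr":40,"wsx":61,"wzn":4},"wgq":{"e":21,"km":15,"v":81}},"gjr":[{"d":94,"poo":45,"x":65,"ze":82},{"eq":90,"eyj":85,"h":9},{"ae":12,"t":81},{"gz":76,"ofe":17,"umo":26},{"qn":59,"r":57,"t":28}],"v":[[34,65,19],75,{"f":91,"xd":17},{"bnt":83,"oox":35},[77,65,63,85]],"zmk":[{"a":48,"gw":53,"th":92,"um":0},[17,6,54,64],{"g":18,"gj":74,"pr":44}]}
After op 4 (replace /dh/s/wsx 39): {"dh":{"emz":{"f":89,"fj":22,"om":19},"pgd":[5,62,53,75],"s":{"hvv":52,"ijr":40,"wsx":39,"wzn":4},"wgq":{"e":21,"km":15,"v":81}},"gjr":[{"d":94,"poo":45,"x":65,"ze":82},{"eq":90,"eyj":85,"h":9},{"ae":12,"t":81},{"gz":76,"ofe":17,"umo":26},{"qn":59,"r":57,"t":28}],"v":[[34,65,19],75,{"f":91,"xd":17},{"bnt":83,"oox":35},[77,65,63,85]],"zmk":[{"a":48,"gw":53,"th":92,"um":0},[17,6,54,64],{"g":18,"gj":74,"pr":44}]}
After op 5 (add /gjr/1/dn 82): {"dh":{"emz":{"f":89,"fj":22,"om":19},"pgd":[5,62,53,75],"s":{"hvv":52,"ijr":40,"wsx":39,"wzn":4},"wgq":{"e":21,"km":15,"v":81}},"gjr":[{"d":94,"poo":45,"x":65,"ze":82},{"dn":82,"eq":90,"eyj":85,"h":9},{"ae":12,"t":81},{"gz":76,"ofe":17,"umo":26},{"qn":59,"r":57,"t":28}],"v":[[34,65,19],75,{"f":91,"xd":17},{"bnt":83,"oox":35},[77,65,63,85]],"zmk":[{"a":48,"gw":53,"th":92,"um":0},[17,6,54,64],{"g":18,"gj":74,"pr":44}]}
After op 6 (replace /gjr/4/qn 90): {"dh":{"emz":{"f":89,"fj":22,"om":19},"pgd":[5,62,53,75],"s":{"hvv":52,"ijr":40,"wsx":39,"wzn":4},"wgq":{"e":21,"km":15,"v":81}},"gjr":[{"d":94,"poo":45,"x":65,"ze":82},{"dn":82,"eq":90,"eyj":85,"h":9},{"ae":12,"t":81},{"gz":76,"ofe":17,"umo":26},{"qn":90,"r":57,"t":28}],"v":[[34,65,19],75,{"f":91,"xd":17},{"bnt":83,"oox":35},[77,65,63,85]],"zmk":[{"a":48,"gw":53,"th":92,"um":0},[17,6,54,64],{"g":18,"gj":74,"pr":44}]}
After op 7 (remove /dh/wgq): {"dh":{"emz":{"f":89,"fj":22,"om":19},"pgd":[5,62,53,75],"s":{"hvv":52,"ijr":40,"wsx":39,"wzn":4}},"gjr":[{"d":94,"poo":45,"x":65,"ze":82},{"dn":82,"eq":90,"eyj":85,"h":9},{"ae":12,"t":81},{"gz":76,"ofe":17,"umo":26},{"qn":90,"r":57,"t":28}],"v":[[34,65,19],75,{"f":91,"xd":17},{"bnt":83,"oox":35},[77,65,63,85]],"zmk":[{"a":48,"gw":53,"th":92,"um":0},[17,6,54,64],{"g":18,"gj":74,"pr":44}]}
After op 8 (remove /zmk/0/th): {"dh":{"emz":{"f":89,"fj":22,"om":19},"pgd":[5,62,53,75],"s":{"hvv":52,"ijr":40,"wsx":39,"wzn":4}},"gjr":[{"d":94,"poo":45,"x":65,"ze":82},{"dn":82,"eq":90,"eyj":85,"h":9},{"ae":12,"t":81},{"gz":76,"ofe":17,"umo":26},{"qn":90,"r":57,"t":28}],"v":[[34,65,19],75,{"f":91,"xd":17},{"bnt":83,"oox":35},[77,65,63,85]],"zmk":[{"a":48,"gw":53,"um":0},[17,6,54,64],{"g":18,"gj":74,"pr":44}]}
After op 9 (remove /v/1): {"dh":{"emz":{"f":89,"fj":22,"om":19},"pgd":[5,62,53,75],"s":{"hvv":52,"ijr":40,"wsx":39,"wzn":4}},"gjr":[{"d":94,"poo":45,"x":65,"ze":82},{"dn":82,"eq":90,"eyj":85,"h":9},{"ae":12,"t":81},{"gz":76,"ofe":17,"umo":26},{"qn":90,"r":57,"t":28}],"v":[[34,65,19],{"f":91,"xd":17},{"bnt":83,"oox":35},[77,65,63,85]],"zmk":[{"a":48,"gw":53,"um":0},[17,6,54,64],{"g":18,"gj":74,"pr":44}]}
After op 10 (add /v/2/bnt 8): {"dh":{"emz":{"f":89,"fj":22,"om":19},"pgd":[5,62,53,75],"s":{"hvv":52,"ijr":40,"wsx":39,"wzn":4}},"gjr":[{"d":94,"poo":45,"x":65,"ze":82},{"dn":82,"eq":90,"eyj":85,"h":9},{"ae":12,"t":81},{"gz":76,"ofe":17,"umo":26},{"qn":90,"r":57,"t":28}],"v":[[34,65,19],{"f":91,"xd":17},{"bnt":8,"oox":35},[77,65,63,85]],"zmk":[{"a":48,"gw":53,"um":0},[17,6,54,64],{"g":18,"gj":74,"pr":44}]}
After op 11 (add /gjr/2/sf 46): {"dh":{"emz":{"f":89,"fj":22,"om":19},"pgd":[5,62,53,75],"s":{"hvv":52,"ijr":40,"wsx":39,"wzn":4}},"gjr":[{"d":94,"poo":45,"x":65,"ze":82},{"dn":82,"eq":90,"eyj":85,"h":9},{"ae":12,"sf":46,"t":81},{"gz":76,"ofe":17,"umo":26},{"qn":90,"r":57,"t":28}],"v":[[34,65,19],{"f":91,"xd":17},{"bnt":8,"oox":35},[77,65,63,85]],"zmk":[{"a":48,"gw":53,"um":0},[17,6,54,64],{"g":18,"gj":74,"pr":44}]}
Value at /gjr/2/sf: 46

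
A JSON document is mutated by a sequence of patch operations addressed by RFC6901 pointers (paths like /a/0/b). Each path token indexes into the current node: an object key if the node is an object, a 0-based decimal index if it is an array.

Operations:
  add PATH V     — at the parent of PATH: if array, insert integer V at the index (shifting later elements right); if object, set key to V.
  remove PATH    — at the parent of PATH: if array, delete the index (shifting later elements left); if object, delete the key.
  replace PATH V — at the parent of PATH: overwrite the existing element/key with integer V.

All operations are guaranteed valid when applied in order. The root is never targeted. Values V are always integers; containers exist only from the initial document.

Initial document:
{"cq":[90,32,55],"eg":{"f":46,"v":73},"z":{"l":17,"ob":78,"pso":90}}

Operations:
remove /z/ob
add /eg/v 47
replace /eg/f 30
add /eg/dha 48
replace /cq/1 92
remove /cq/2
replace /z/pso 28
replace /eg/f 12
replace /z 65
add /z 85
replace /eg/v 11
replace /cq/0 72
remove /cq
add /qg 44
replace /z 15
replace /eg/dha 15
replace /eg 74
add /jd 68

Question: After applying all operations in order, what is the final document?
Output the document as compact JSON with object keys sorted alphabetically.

Answer: {"eg":74,"jd":68,"qg":44,"z":15}

Derivation:
After op 1 (remove /z/ob): {"cq":[90,32,55],"eg":{"f":46,"v":73},"z":{"l":17,"pso":90}}
After op 2 (add /eg/v 47): {"cq":[90,32,55],"eg":{"f":46,"v":47},"z":{"l":17,"pso":90}}
After op 3 (replace /eg/f 30): {"cq":[90,32,55],"eg":{"f":30,"v":47},"z":{"l":17,"pso":90}}
After op 4 (add /eg/dha 48): {"cq":[90,32,55],"eg":{"dha":48,"f":30,"v":47},"z":{"l":17,"pso":90}}
After op 5 (replace /cq/1 92): {"cq":[90,92,55],"eg":{"dha":48,"f":30,"v":47},"z":{"l":17,"pso":90}}
After op 6 (remove /cq/2): {"cq":[90,92],"eg":{"dha":48,"f":30,"v":47},"z":{"l":17,"pso":90}}
After op 7 (replace /z/pso 28): {"cq":[90,92],"eg":{"dha":48,"f":30,"v":47},"z":{"l":17,"pso":28}}
After op 8 (replace /eg/f 12): {"cq":[90,92],"eg":{"dha":48,"f":12,"v":47},"z":{"l":17,"pso":28}}
After op 9 (replace /z 65): {"cq":[90,92],"eg":{"dha":48,"f":12,"v":47},"z":65}
After op 10 (add /z 85): {"cq":[90,92],"eg":{"dha":48,"f":12,"v":47},"z":85}
After op 11 (replace /eg/v 11): {"cq":[90,92],"eg":{"dha":48,"f":12,"v":11},"z":85}
After op 12 (replace /cq/0 72): {"cq":[72,92],"eg":{"dha":48,"f":12,"v":11},"z":85}
After op 13 (remove /cq): {"eg":{"dha":48,"f":12,"v":11},"z":85}
After op 14 (add /qg 44): {"eg":{"dha":48,"f":12,"v":11},"qg":44,"z":85}
After op 15 (replace /z 15): {"eg":{"dha":48,"f":12,"v":11},"qg":44,"z":15}
After op 16 (replace /eg/dha 15): {"eg":{"dha":15,"f":12,"v":11},"qg":44,"z":15}
After op 17 (replace /eg 74): {"eg":74,"qg":44,"z":15}
After op 18 (add /jd 68): {"eg":74,"jd":68,"qg":44,"z":15}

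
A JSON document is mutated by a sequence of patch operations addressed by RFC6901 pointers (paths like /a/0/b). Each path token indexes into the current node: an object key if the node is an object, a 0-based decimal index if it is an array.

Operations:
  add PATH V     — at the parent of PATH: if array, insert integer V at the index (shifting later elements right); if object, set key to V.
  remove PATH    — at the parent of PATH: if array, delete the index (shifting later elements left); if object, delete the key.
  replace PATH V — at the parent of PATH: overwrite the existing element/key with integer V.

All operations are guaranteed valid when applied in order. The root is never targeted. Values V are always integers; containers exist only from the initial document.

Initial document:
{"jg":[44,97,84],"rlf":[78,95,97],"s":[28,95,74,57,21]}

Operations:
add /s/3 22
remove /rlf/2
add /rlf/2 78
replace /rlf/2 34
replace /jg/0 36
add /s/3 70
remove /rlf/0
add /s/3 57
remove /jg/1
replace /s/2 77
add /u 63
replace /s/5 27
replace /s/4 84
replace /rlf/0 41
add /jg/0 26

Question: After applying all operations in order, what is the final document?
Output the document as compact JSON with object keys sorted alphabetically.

Answer: {"jg":[26,36,84],"rlf":[41,34],"s":[28,95,77,57,84,27,57,21],"u":63}

Derivation:
After op 1 (add /s/3 22): {"jg":[44,97,84],"rlf":[78,95,97],"s":[28,95,74,22,57,21]}
After op 2 (remove /rlf/2): {"jg":[44,97,84],"rlf":[78,95],"s":[28,95,74,22,57,21]}
After op 3 (add /rlf/2 78): {"jg":[44,97,84],"rlf":[78,95,78],"s":[28,95,74,22,57,21]}
After op 4 (replace /rlf/2 34): {"jg":[44,97,84],"rlf":[78,95,34],"s":[28,95,74,22,57,21]}
After op 5 (replace /jg/0 36): {"jg":[36,97,84],"rlf":[78,95,34],"s":[28,95,74,22,57,21]}
After op 6 (add /s/3 70): {"jg":[36,97,84],"rlf":[78,95,34],"s":[28,95,74,70,22,57,21]}
After op 7 (remove /rlf/0): {"jg":[36,97,84],"rlf":[95,34],"s":[28,95,74,70,22,57,21]}
After op 8 (add /s/3 57): {"jg":[36,97,84],"rlf":[95,34],"s":[28,95,74,57,70,22,57,21]}
After op 9 (remove /jg/1): {"jg":[36,84],"rlf":[95,34],"s":[28,95,74,57,70,22,57,21]}
After op 10 (replace /s/2 77): {"jg":[36,84],"rlf":[95,34],"s":[28,95,77,57,70,22,57,21]}
After op 11 (add /u 63): {"jg":[36,84],"rlf":[95,34],"s":[28,95,77,57,70,22,57,21],"u":63}
After op 12 (replace /s/5 27): {"jg":[36,84],"rlf":[95,34],"s":[28,95,77,57,70,27,57,21],"u":63}
After op 13 (replace /s/4 84): {"jg":[36,84],"rlf":[95,34],"s":[28,95,77,57,84,27,57,21],"u":63}
After op 14 (replace /rlf/0 41): {"jg":[36,84],"rlf":[41,34],"s":[28,95,77,57,84,27,57,21],"u":63}
After op 15 (add /jg/0 26): {"jg":[26,36,84],"rlf":[41,34],"s":[28,95,77,57,84,27,57,21],"u":63}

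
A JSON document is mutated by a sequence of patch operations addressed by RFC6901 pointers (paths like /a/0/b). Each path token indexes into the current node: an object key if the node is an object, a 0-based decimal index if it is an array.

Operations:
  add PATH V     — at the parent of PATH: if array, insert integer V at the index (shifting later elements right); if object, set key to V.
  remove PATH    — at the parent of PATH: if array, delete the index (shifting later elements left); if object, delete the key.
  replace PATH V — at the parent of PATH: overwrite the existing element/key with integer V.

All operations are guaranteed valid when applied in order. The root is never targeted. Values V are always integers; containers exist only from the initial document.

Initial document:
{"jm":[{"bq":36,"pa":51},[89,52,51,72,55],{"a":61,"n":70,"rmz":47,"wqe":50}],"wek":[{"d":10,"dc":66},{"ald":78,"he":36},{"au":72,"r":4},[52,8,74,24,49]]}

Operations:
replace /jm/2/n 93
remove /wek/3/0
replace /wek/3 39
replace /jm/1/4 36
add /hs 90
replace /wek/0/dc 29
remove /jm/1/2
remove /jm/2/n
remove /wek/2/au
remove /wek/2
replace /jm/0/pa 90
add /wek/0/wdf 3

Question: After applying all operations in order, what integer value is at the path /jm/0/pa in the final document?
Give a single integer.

Answer: 90

Derivation:
After op 1 (replace /jm/2/n 93): {"jm":[{"bq":36,"pa":51},[89,52,51,72,55],{"a":61,"n":93,"rmz":47,"wqe":50}],"wek":[{"d":10,"dc":66},{"ald":78,"he":36},{"au":72,"r":4},[52,8,74,24,49]]}
After op 2 (remove /wek/3/0): {"jm":[{"bq":36,"pa":51},[89,52,51,72,55],{"a":61,"n":93,"rmz":47,"wqe":50}],"wek":[{"d":10,"dc":66},{"ald":78,"he":36},{"au":72,"r":4},[8,74,24,49]]}
After op 3 (replace /wek/3 39): {"jm":[{"bq":36,"pa":51},[89,52,51,72,55],{"a":61,"n":93,"rmz":47,"wqe":50}],"wek":[{"d":10,"dc":66},{"ald":78,"he":36},{"au":72,"r":4},39]}
After op 4 (replace /jm/1/4 36): {"jm":[{"bq":36,"pa":51},[89,52,51,72,36],{"a":61,"n":93,"rmz":47,"wqe":50}],"wek":[{"d":10,"dc":66},{"ald":78,"he":36},{"au":72,"r":4},39]}
After op 5 (add /hs 90): {"hs":90,"jm":[{"bq":36,"pa":51},[89,52,51,72,36],{"a":61,"n":93,"rmz":47,"wqe":50}],"wek":[{"d":10,"dc":66},{"ald":78,"he":36},{"au":72,"r":4},39]}
After op 6 (replace /wek/0/dc 29): {"hs":90,"jm":[{"bq":36,"pa":51},[89,52,51,72,36],{"a":61,"n":93,"rmz":47,"wqe":50}],"wek":[{"d":10,"dc":29},{"ald":78,"he":36},{"au":72,"r":4},39]}
After op 7 (remove /jm/1/2): {"hs":90,"jm":[{"bq":36,"pa":51},[89,52,72,36],{"a":61,"n":93,"rmz":47,"wqe":50}],"wek":[{"d":10,"dc":29},{"ald":78,"he":36},{"au":72,"r":4},39]}
After op 8 (remove /jm/2/n): {"hs":90,"jm":[{"bq":36,"pa":51},[89,52,72,36],{"a":61,"rmz":47,"wqe":50}],"wek":[{"d":10,"dc":29},{"ald":78,"he":36},{"au":72,"r":4},39]}
After op 9 (remove /wek/2/au): {"hs":90,"jm":[{"bq":36,"pa":51},[89,52,72,36],{"a":61,"rmz":47,"wqe":50}],"wek":[{"d":10,"dc":29},{"ald":78,"he":36},{"r":4},39]}
After op 10 (remove /wek/2): {"hs":90,"jm":[{"bq":36,"pa":51},[89,52,72,36],{"a":61,"rmz":47,"wqe":50}],"wek":[{"d":10,"dc":29},{"ald":78,"he":36},39]}
After op 11 (replace /jm/0/pa 90): {"hs":90,"jm":[{"bq":36,"pa":90},[89,52,72,36],{"a":61,"rmz":47,"wqe":50}],"wek":[{"d":10,"dc":29},{"ald":78,"he":36},39]}
After op 12 (add /wek/0/wdf 3): {"hs":90,"jm":[{"bq":36,"pa":90},[89,52,72,36],{"a":61,"rmz":47,"wqe":50}],"wek":[{"d":10,"dc":29,"wdf":3},{"ald":78,"he":36},39]}
Value at /jm/0/pa: 90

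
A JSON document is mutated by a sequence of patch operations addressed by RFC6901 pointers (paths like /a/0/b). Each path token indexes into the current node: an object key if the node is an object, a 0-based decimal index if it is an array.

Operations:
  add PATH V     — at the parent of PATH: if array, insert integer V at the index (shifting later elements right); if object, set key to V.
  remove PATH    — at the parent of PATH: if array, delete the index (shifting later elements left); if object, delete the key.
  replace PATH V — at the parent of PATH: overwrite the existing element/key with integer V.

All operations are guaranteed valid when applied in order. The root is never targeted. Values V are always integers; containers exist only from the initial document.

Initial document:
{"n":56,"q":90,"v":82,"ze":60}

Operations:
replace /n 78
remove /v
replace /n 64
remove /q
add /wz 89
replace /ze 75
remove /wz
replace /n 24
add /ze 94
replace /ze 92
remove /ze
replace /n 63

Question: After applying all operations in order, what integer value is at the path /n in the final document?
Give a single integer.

Answer: 63

Derivation:
After op 1 (replace /n 78): {"n":78,"q":90,"v":82,"ze":60}
After op 2 (remove /v): {"n":78,"q":90,"ze":60}
After op 3 (replace /n 64): {"n":64,"q":90,"ze":60}
After op 4 (remove /q): {"n":64,"ze":60}
After op 5 (add /wz 89): {"n":64,"wz":89,"ze":60}
After op 6 (replace /ze 75): {"n":64,"wz":89,"ze":75}
After op 7 (remove /wz): {"n":64,"ze":75}
After op 8 (replace /n 24): {"n":24,"ze":75}
After op 9 (add /ze 94): {"n":24,"ze":94}
After op 10 (replace /ze 92): {"n":24,"ze":92}
After op 11 (remove /ze): {"n":24}
After op 12 (replace /n 63): {"n":63}
Value at /n: 63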